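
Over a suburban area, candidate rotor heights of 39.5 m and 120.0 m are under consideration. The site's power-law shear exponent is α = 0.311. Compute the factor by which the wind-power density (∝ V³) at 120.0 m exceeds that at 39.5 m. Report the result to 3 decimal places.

Speed ratio: V_B/V_A = (z_B/z_A)^α = (120.0/39.5)^0.311 = (3.0380)^0.311 = 1.41281
Power-density ratio: P_B/P_A = (V_B/V_A)³ = (1.41281)³ = 2.82001

2.820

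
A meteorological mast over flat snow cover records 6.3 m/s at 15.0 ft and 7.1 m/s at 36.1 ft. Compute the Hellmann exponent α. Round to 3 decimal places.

α ≈ 0.136

Power law: V₂/V₁ = (z₂/z₁)^α ⇒ α = ln(V₂/V₁) / ln(z₂/z₁)
α = ln(7.1/6.3) / ln(36.1/15.0) = ln(1.1270) / ln(2.4067)
  = 0.11955 / 0.87824 = 0.13612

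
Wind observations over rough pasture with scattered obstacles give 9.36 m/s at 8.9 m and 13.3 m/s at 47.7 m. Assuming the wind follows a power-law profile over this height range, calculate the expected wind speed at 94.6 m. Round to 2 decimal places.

First find α: α = ln(V₂/V₁)/ln(z₂/z₁) = ln(13.3/9.36)/ln(47.7/8.9) = 0.35132/1.67888 = 0.2093
Extrapolate from 47.7 m to 94.6 m: V₃ = 13.3 × (94.6/47.7)^0.2093 = 13.3 × 1.1541 = 15.3490 m/s

15.35 m/s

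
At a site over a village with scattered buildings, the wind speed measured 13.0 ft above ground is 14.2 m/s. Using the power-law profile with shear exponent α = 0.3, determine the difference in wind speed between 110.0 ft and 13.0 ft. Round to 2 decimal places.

Power law: V₂ = V₁ · (z₂/z₁)^α = 14.2 × (8.4615)^0.3 = 26.9478 m/s
ΔV = 26.9478 − 14.2 = 12.7478 m/s

12.75 m/s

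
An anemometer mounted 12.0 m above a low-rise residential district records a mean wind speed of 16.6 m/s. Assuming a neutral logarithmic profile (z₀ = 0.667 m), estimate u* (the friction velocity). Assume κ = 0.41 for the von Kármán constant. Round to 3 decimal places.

u* ≈ 2.355 m/s

Log law: V(z) = (u*/κ) · ln(z/z₀) ⇒ u* = κ · V / ln(z/z₀)
u* = 0.41 × 16.6 / ln(12.0/0.667) = 0.41 × 16.6 / 2.8899
   = 6.8060 / 2.8899 = 2.3551 m/s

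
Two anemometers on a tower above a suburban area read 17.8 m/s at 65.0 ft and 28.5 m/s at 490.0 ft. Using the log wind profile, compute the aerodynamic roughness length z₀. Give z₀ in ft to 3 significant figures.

Log law: V(z) ∝ ln(z/z₀). With r = V₁/V₂ = 17.8/28.5 = 0.62456,
r · ln(z₂/z₀) = ln(z₁/z₀) ⇒ ln z₀ = (ln z₁ − r·ln z₂)/(1 − r)
ln z₀ = (4.17439 − 0.62456×6.19441) / 0.37544 = 0.8140
z₀ = exp(0.8140) = 2.257 ft

z₀ ≈ 2.26 ft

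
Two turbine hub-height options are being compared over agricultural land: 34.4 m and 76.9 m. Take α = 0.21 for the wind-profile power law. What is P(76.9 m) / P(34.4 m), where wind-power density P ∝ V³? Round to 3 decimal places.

Speed ratio: V_B/V_A = (z_B/z_A)^α = (76.9/34.4)^0.21 = (2.2355)^0.21 = 1.18404
Power-density ratio: P_B/P_A = (V_B/V_A)³ = (1.18404)³ = 1.65998

1.660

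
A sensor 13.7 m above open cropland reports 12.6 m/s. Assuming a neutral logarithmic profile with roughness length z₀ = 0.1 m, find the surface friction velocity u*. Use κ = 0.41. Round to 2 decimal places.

u* ≈ 1.05 m/s

Log law: V(z) = (u*/κ) · ln(z/z₀) ⇒ u* = κ · V / ln(z/z₀)
u* = 0.41 × 12.6 / ln(13.7/0.1) = 0.41 × 12.6 / 4.9200
   = 5.1660 / 4.9200 = 1.0500 m/s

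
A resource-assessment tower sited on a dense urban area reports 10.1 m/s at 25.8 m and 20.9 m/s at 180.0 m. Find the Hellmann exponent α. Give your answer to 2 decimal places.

Power law: V₂/V₁ = (z₂/z₁)^α ⇒ α = ln(V₂/V₁) / ln(z₂/z₁)
α = ln(20.9/10.1) / ln(180.0/25.8) = ln(2.0693) / ln(6.9767)
  = 0.72721 / 1.94258 = 0.37435

α ≈ 0.37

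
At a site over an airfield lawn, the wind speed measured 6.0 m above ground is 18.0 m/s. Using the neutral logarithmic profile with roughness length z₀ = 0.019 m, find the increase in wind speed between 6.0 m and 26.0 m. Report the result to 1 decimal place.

Log law: V₂ = V₁ · ln(z₂/z₀)/ln(z₁/z₀) = 18.0 × 7.2214/5.7551 = 22.5862 m/s
ΔV = 22.5862 − 18.0 = 4.5862 m/s

4.6 m/s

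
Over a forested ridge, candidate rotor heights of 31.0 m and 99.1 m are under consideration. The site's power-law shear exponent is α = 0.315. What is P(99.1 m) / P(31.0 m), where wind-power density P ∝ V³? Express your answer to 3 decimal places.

2.999

Speed ratio: V_B/V_A = (z_B/z_A)^α = (99.1/31.0)^0.315 = (3.1968)^0.315 = 1.44206
Power-density ratio: P_B/P_A = (V_B/V_A)³ = (1.44206)³ = 2.99884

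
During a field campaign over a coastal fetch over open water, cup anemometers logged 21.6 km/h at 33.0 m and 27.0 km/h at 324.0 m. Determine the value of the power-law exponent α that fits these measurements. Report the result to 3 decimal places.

α ≈ 0.098

Power law: V₂/V₁ = (z₂/z₁)^α ⇒ α = ln(V₂/V₁) / ln(z₂/z₁)
α = ln(27.0/21.6) / ln(324.0/33.0) = ln(1.2500) / ln(9.8182)
  = 0.22314 / 2.28424 = 0.09769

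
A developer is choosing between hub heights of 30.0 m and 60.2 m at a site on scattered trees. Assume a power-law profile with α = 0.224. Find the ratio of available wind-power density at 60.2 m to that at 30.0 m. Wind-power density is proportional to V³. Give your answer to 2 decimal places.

Speed ratio: V_B/V_A = (z_B/z_A)^α = (60.2/30.0)^0.224 = (2.0067)^0.224 = 1.16884
Power-density ratio: P_B/P_A = (V_B/V_A)³ = (1.16884)³ = 1.59685

1.60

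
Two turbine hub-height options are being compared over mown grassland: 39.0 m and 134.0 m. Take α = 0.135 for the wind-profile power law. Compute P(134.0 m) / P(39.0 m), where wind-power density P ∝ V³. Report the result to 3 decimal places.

1.649

Speed ratio: V_B/V_A = (z_B/z_A)^α = (134.0/39.0)^0.135 = (3.4359)^0.135 = 1.18131
Power-density ratio: P_B/P_A = (V_B/V_A)³ = (1.18131)³ = 1.64853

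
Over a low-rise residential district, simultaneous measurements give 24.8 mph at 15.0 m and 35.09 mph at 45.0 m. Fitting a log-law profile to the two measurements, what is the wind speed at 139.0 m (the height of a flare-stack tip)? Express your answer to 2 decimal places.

45.65 mph

Log law: V ∝ ln(z/z₀). From the pair, with r = V₁/V₂ = 0.70675,
ln z₀ = (ln z₁ − r·ln z₂)/(1 − r) = (2.7081 − 0.70675×3.8067)/0.29325 = 0.0603 → z₀ = 1.062 m
V₃ = V₁ · ln(z₃/z₀)/ln(z₁/z₀) = 24.8 × 4.8742/2.6478 = 45.6535 mph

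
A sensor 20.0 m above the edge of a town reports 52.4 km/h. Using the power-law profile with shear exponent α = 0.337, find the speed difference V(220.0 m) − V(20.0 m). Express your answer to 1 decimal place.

65.2 km/h

Power law: V₂ = V₁ · (z₂/z₁)^α = 52.4 × (11.0000)^0.337 = 117.5657 km/h
ΔV = 117.5657 − 52.4 = 65.1657 km/h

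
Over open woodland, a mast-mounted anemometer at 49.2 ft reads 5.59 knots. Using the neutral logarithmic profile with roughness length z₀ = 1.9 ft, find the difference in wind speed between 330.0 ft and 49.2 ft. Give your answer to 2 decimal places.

Log law: V₂ = V₁ · ln(z₂/z₀)/ln(z₁/z₀) = 5.59 × 5.1572/3.2540 = 8.8594 knots
ΔV = 8.8594 − 5.59 = 3.2694 knots

3.27 knots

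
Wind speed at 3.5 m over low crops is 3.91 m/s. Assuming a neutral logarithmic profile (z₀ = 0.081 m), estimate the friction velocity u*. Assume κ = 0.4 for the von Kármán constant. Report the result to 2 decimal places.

u* ≈ 0.42 m/s

Log law: V(z) = (u*/κ) · ln(z/z₀) ⇒ u* = κ · V / ln(z/z₀)
u* = 0.4 × 3.91 / ln(3.5/0.081) = 0.4 × 3.91 / 3.7661
   = 1.5640 / 3.7661 = 0.4153 m/s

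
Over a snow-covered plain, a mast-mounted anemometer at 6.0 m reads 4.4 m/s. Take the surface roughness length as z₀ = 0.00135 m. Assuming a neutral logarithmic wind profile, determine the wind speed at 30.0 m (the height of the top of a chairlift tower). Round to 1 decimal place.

5.2 m/s

Log law: V(z) ∝ ln(z/z₀), so V₂/V₁ = ln(z₂/z₀) / ln(z₁/z₀).
ln(30.0/0.00135) = 10.0088, ln(6.0/0.00135) = 8.3994
V₂ = 4.4 × 10.0088/8.3994 = 4.4 × 1.1916 = 5.2431 m/s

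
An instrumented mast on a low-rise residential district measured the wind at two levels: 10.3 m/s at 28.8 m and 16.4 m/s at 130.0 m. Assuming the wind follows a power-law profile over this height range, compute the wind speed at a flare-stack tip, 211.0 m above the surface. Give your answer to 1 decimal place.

First find α: α = ln(V₂/V₁)/ln(z₂/z₁) = ln(16.4/10.3)/ln(130.0/28.8) = 0.46514/1.50716 = 0.3086
Extrapolate from 130.0 m to 211.0 m: V₃ = 16.4 × (211.0/130.0)^0.3086 = 16.4 × 1.1612 = 19.0440 m/s

19.0 m/s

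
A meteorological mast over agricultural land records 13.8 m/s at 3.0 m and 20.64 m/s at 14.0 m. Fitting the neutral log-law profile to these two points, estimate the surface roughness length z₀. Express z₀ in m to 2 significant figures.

Log law: V(z) ∝ ln(z/z₀). With r = V₁/V₂ = 13.8/20.64 = 0.66860,
r · ln(z₂/z₀) = ln(z₁/z₀) ⇒ ln z₀ = (ln z₁ − r·ln z₂)/(1 − r)
ln z₀ = (1.09861 − 0.66860×2.63906) / 0.33140 = -2.0093
z₀ = exp(-2.0093) = 0.1341 m

z₀ ≈ 0.13 m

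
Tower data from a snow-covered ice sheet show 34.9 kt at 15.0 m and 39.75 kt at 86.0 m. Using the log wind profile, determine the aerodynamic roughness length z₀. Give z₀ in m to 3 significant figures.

z₀ ≈ 0.0000523 m

Log law: V(z) ∝ ln(z/z₀). With r = V₁/V₂ = 34.9/39.75 = 0.87799,
r · ln(z₂/z₀) = ln(z₁/z₀) ⇒ ln z₀ = (ln z₁ − r·ln z₂)/(1 − r)
ln z₀ = (2.70805 − 0.87799×4.45435) / 0.12201 = -9.8581
z₀ = exp(-9.8581) = 0.00005232 m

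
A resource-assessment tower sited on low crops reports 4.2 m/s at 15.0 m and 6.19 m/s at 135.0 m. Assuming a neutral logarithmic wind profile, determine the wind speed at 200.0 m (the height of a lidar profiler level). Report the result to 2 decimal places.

Log law: V ∝ ln(z/z₀). From the pair, with r = V₁/V₂ = 0.67851,
ln z₀ = (ln z₁ − r·ln z₂)/(1 − r) = (2.7081 − 0.67851×4.9053)/0.32149 = -1.9293 → z₀ = 0.1452 m
V₃ = V₁ · ln(z₃/z₀)/ln(z₁/z₀) = 4.2 × 7.2276/4.6374 = 6.5460 m/s

6.55 m/s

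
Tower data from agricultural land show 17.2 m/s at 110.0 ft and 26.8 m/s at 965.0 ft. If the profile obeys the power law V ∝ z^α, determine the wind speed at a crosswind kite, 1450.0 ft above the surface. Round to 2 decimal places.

29.12 m/s

First find α: α = ln(V₂/V₁)/ln(z₂/z₁) = ln(26.8/17.2)/ln(965.0/110.0) = 0.44349/2.17165 = 0.2042
Extrapolate from 965.0 ft to 1450.0 ft: V₃ = 26.8 × (1450.0/965.0)^0.2042 = 26.8 × 1.0867 = 29.1239 m/s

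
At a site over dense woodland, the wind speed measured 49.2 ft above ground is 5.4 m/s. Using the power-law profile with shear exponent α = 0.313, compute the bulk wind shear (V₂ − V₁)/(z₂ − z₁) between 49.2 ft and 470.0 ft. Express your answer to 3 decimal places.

Power law: V₂ = V₁ · (z₂/z₁)^α = 5.4 × (9.5528)^0.313 = 10.9440 m/s
ΔV/Δz = (10.9440 − 5.4)/(470.0 − 49.2) = 5.5440/420.8000 = 0.01317 m/s/ft

0.013 m/s/ft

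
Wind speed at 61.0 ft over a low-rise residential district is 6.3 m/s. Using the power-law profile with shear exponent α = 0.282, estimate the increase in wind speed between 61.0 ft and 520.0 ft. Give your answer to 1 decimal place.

Power law: V₂ = V₁ · (z₂/z₁)^α = 6.3 × (8.5246)^0.282 = 11.5290 m/s
ΔV = 11.5290 − 6.3 = 5.2290 m/s

5.2 m/s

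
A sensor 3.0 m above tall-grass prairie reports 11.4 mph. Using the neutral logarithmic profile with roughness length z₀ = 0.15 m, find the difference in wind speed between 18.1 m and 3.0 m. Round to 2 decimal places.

Log law: V₂ = V₁ · ln(z₂/z₀)/ln(z₁/z₀) = 11.4 × 4.7930/2.9957 = 18.2395 mph
ΔV = 18.2395 − 11.4 = 6.8395 mph

6.84 mph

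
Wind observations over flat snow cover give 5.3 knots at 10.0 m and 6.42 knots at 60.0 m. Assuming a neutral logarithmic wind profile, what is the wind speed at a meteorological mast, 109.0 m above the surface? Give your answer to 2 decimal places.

Log law: V ∝ ln(z/z₀). From the pair, with r = V₁/V₂ = 0.82555,
ln z₀ = (ln z₁ − r·ln z₂)/(1 − r) = (2.3026 − 0.82555×4.0943)/0.17445 = -6.1763 → z₀ = 0.002078 m
V₃ = V₁ · ln(z₃/z₀)/ln(z₁/z₀) = 5.3 × 10.8676/8.4789 = 6.7932 knots

6.79 knots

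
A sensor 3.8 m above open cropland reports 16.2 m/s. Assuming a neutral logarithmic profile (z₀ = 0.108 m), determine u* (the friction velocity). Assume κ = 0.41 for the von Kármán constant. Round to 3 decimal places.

Log law: V(z) = (u*/κ) · ln(z/z₀) ⇒ u* = κ · V / ln(z/z₀)
u* = 0.41 × 16.2 / ln(3.8/0.108) = 0.41 × 16.2 / 3.5606
   = 6.6420 / 3.5606 = 1.8654 m/s

u* ≈ 1.865 m/s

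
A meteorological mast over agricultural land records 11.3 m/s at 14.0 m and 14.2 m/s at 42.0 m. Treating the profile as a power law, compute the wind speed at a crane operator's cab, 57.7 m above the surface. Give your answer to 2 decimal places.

First find α: α = ln(V₂/V₁)/ln(z₂/z₁) = ln(14.2/11.3)/ln(42.0/14.0) = 0.22844/1.09861 = 0.2079
Extrapolate from 42.0 m to 57.7 m: V₃ = 14.2 × (57.7/42.0)^0.2079 = 14.2 × 1.0683 = 15.1694 m/s

15.17 m/s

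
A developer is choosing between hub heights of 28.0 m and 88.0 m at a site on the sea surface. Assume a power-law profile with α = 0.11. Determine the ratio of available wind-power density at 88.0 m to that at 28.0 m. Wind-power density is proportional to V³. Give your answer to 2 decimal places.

Speed ratio: V_B/V_A = (z_B/z_A)^α = (88.0/28.0)^0.11 = (3.1429)^0.11 = 1.13424
Power-density ratio: P_B/P_A = (V_B/V_A)³ = (1.13424)³ = 1.45921

1.46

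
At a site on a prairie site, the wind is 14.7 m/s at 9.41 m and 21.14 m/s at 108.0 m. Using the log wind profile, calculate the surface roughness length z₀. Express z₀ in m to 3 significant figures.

Log law: V(z) ∝ ln(z/z₀). With r = V₁/V₂ = 14.7/21.14 = 0.69536,
r · ln(z₂/z₀) = ln(z₁/z₀) ⇒ ln z₀ = (ln z₁ − r·ln z₂)/(1 − r)
ln z₀ = (2.24177 − 0.69536×4.68213) / 0.30464 = -3.3286
z₀ = exp(-3.3286) = 0.03584 m

z₀ ≈ 0.0358 m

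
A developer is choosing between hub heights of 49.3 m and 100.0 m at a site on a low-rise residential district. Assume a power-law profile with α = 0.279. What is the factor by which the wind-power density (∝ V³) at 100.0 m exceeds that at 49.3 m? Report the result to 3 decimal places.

Speed ratio: V_B/V_A = (z_B/z_A)^α = (100.0/49.3)^0.279 = (2.0284)^0.279 = 1.21814
Power-density ratio: P_B/P_A = (V_B/V_A)³ = (1.21814)³ = 1.80754

1.808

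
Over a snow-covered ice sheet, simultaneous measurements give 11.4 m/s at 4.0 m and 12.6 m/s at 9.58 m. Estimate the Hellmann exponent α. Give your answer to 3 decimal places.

α ≈ 0.115

Power law: V₂/V₁ = (z₂/z₁)^α ⇒ α = ln(V₂/V₁) / ln(z₂/z₁)
α = ln(12.6/11.4) / ln(9.58/4.0) = ln(1.1053) / ln(2.3950)
  = 0.10008 / 0.87338 = 0.11459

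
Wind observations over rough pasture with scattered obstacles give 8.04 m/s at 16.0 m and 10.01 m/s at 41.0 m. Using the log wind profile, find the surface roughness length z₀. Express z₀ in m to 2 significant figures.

Log law: V(z) ∝ ln(z/z₀). With r = V₁/V₂ = 8.04/10.01 = 0.80320,
r · ln(z₂/z₀) = ln(z₁/z₀) ⇒ ln z₀ = (ln z₁ − r·ln z₂)/(1 − r)
ln z₀ = (2.77259 − 0.80320×3.71357) / 0.19680 = -1.0678
z₀ = exp(-1.0678) = 0.3438 m

z₀ ≈ 0.34 m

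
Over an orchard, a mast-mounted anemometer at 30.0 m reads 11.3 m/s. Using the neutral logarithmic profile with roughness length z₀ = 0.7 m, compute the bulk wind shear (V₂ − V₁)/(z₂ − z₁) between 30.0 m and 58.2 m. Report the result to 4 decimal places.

Log law: V₂ = V₁ · ln(z₂/z₀)/ln(z₁/z₀) = 11.3 × 4.4206/3.7579 = 13.2927 m/s
ΔV/Δz = (13.2927 − 11.3)/(58.2 − 30.0) = 1.9927/28.2000 = 0.07066 m/s/m

0.0707 m/s/m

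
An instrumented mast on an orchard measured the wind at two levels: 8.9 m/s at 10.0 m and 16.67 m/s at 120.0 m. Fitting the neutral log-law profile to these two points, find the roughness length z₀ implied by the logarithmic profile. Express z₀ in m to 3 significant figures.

Log law: V(z) ∝ ln(z/z₀). With r = V₁/V₂ = 8.9/16.67 = 0.53389,
r · ln(z₂/z₀) = ln(z₁/z₀) ⇒ ln z₀ = (ln z₁ − r·ln z₂)/(1 − r)
ln z₀ = (2.30259 − 0.53389×4.78749) / 0.46611 = -0.5437
z₀ = exp(-0.5437) = 0.5806 m

z₀ ≈ 0.581 m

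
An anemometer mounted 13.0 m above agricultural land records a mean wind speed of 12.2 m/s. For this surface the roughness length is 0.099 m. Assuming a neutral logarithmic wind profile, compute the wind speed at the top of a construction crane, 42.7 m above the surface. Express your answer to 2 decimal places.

15.17 m/s

Log law: V(z) ∝ ln(z/z₀), so V₂/V₁ = ln(z₂/z₀) / ln(z₁/z₀).
ln(42.7/0.099) = 6.0668, ln(13.0/0.099) = 4.8776
V₂ = 12.2 × 6.0668/4.8776 = 12.2 × 1.2438 = 15.1746 m/s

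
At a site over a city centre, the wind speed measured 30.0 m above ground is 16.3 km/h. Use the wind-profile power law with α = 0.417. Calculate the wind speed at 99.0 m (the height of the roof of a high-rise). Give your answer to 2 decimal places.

Power-law profile: V₂ = V₁ · (z₂/z₁)^α
V₂ = 16.3 × (99.0/30.0)^0.417 = 16.3 × (3.3000)^0.417
    = 16.3 × 1.6452 = 26.8169 km/h

26.82 km/h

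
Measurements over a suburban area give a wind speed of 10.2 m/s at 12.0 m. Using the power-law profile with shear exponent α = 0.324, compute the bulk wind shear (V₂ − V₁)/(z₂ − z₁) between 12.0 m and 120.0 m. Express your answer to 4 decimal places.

0.1047 m/s/m

Power law: V₂ = V₁ · (z₂/z₁)^α = 10.2 × (10.0000)^0.324 = 21.5080 m/s
ΔV/Δz = (21.5080 − 10.2)/(120.0 − 12.0) = 11.3080/108.0000 = 0.10470 m/s/m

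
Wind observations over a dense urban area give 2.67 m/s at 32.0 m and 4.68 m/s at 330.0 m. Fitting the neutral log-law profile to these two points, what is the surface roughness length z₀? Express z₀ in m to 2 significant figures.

z₀ ≈ 1.4 m

Log law: V(z) ∝ ln(z/z₀). With r = V₁/V₂ = 2.67/4.68 = 0.57051,
r · ln(z₂/z₀) = ln(z₁/z₀) ⇒ ln z₀ = (ln z₁ − r·ln z₂)/(1 − r)
ln z₀ = (3.46574 − 0.57051×5.79909) / 0.42949 = 0.3662
z₀ = exp(0.3662) = 1.442 m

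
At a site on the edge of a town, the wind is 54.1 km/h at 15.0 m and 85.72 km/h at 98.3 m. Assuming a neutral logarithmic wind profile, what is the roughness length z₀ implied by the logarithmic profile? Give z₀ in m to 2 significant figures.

z₀ ≈ 0.60 m

Log law: V(z) ∝ ln(z/z₀). With r = V₁/V₂ = 54.1/85.72 = 0.63112,
r · ln(z₂/z₀) = ln(z₁/z₀) ⇒ ln z₀ = (ln z₁ − r·ln z₂)/(1 − r)
ln z₀ = (2.70805 − 0.63112×4.58802) / 0.36888 = -0.5085
z₀ = exp(-0.5085) = 0.6014 m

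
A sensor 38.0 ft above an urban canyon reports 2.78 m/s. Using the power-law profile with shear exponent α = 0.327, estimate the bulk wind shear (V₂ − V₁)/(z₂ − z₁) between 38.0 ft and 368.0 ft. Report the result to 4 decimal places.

Power law: V₂ = V₁ · (z₂/z₁)^α = 2.78 × (9.6842)^0.327 = 5.8410 m/s
ΔV/Δz = (5.8410 − 2.78)/(368.0 − 38.0) = 3.0610/330.0000 = 0.00928 m/s/ft

0.0093 m/s/ft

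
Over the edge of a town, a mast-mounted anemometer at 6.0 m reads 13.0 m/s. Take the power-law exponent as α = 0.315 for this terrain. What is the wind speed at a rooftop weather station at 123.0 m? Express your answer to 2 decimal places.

33.66 m/s

Power-law profile: V₂ = V₁ · (z₂/z₁)^α
V₂ = 13.0 × (123.0/6.0)^0.315 = 13.0 × (20.5000)^0.315
    = 13.0 × 2.5894 = 33.6625 m/s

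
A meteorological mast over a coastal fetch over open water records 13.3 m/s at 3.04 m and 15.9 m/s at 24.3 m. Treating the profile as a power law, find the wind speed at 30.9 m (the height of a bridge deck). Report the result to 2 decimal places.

16.23 m/s

First find α: α = ln(V₂/V₁)/ln(z₂/z₁) = ln(15.9/13.3)/ln(24.3/3.04) = 0.17856/2.07862 = 0.0859
Extrapolate from 24.3 m to 30.9 m: V₃ = 15.9 × (30.9/24.3)^0.0859 = 15.9 × 1.0209 = 16.2316 m/s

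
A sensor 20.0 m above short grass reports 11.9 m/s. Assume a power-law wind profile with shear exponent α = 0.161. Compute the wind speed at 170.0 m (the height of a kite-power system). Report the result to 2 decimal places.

Power-law profile: V₂ = V₁ · (z₂/z₁)^α
V₂ = 11.9 × (170.0/20.0)^0.161 = 11.9 × (8.5000)^0.161
    = 11.9 × 1.4114 = 16.7951 m/s

16.80 m/s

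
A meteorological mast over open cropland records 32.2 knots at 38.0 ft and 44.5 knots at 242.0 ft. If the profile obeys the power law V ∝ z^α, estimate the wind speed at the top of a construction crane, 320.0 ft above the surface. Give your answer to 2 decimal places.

46.73 knots

First find α: α = ln(V₂/V₁)/ln(z₂/z₁) = ln(44.5/32.2)/ln(242.0/38.0) = 0.32352/1.85135 = 0.1747
Extrapolate from 242.0 ft to 320.0 ft: V₃ = 44.5 × (320.0/242.0)^0.1747 = 44.5 × 1.0500 = 46.7265 knots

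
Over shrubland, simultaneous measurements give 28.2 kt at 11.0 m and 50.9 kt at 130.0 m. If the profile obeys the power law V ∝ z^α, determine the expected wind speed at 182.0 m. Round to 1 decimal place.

55.2 kt

First find α: α = ln(V₂/V₁)/ln(z₂/z₁) = ln(50.9/28.2)/ln(130.0/11.0) = 0.59054/2.46964 = 0.2391
Extrapolate from 130.0 m to 182.0 m: V₃ = 50.9 × (182.0/130.0)^0.2391 = 50.9 × 1.0838 = 55.1645 kt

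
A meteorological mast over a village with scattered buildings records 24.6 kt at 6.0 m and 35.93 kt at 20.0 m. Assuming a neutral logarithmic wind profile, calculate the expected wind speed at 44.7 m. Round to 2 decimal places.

43.50 kt

Log law: V ∝ ln(z/z₀). From the pair, with r = V₁/V₂ = 0.68466,
ln z₀ = (ln z₁ − r·ln z₂)/(1 − r) = (1.7918 − 0.68466×2.9957)/0.31534 = -0.8223 → z₀ = 0.4394 m
V₃ = V₁ · ln(z₃/z₀)/ln(z₁/z₀) = 24.6 × 4.6223/2.6141 = 43.4983 kt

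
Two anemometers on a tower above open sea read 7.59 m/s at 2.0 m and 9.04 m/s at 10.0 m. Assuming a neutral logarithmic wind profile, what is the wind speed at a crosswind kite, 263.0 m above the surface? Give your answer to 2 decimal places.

11.99 m/s

Log law: V ∝ ln(z/z₀). From the pair, with r = V₁/V₂ = 0.83960,
ln z₀ = (ln z₁ − r·ln z₂)/(1 − r) = (0.6931 − 0.83960×2.3026)/0.16040 = -7.7314 → z₀ = 0.0004388 m
V₃ = V₁ · ln(z₃/z₀)/ln(z₁/z₀) = 7.59 × 13.3036/8.4246 = 11.9857 m/s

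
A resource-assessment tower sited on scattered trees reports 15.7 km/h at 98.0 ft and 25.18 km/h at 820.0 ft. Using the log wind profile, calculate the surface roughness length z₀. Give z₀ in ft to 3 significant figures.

z₀ ≈ 2.91 ft

Log law: V(z) ∝ ln(z/z₀). With r = V₁/V₂ = 15.7/25.18 = 0.62351,
r · ln(z₂/z₀) = ln(z₁/z₀) ⇒ ln z₀ = (ln z₁ − r·ln z₂)/(1 − r)
ln z₀ = (4.58497 − 0.62351×6.70930) / 0.37649 = 1.0668
z₀ = exp(1.0668) = 2.906 ft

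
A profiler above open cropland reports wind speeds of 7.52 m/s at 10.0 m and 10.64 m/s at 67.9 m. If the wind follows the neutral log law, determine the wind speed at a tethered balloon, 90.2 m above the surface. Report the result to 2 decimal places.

Log law: V ∝ ln(z/z₀). From the pair, with r = V₁/V₂ = 0.70677,
ln z₀ = (ln z₁ − r·ln z₂)/(1 − r) = (2.3026 − 0.70677×4.2180)/0.29323 = -2.3141 → z₀ = 0.09885 m
V₃ = V₁ · ln(z₃/z₀)/ln(z₁/z₀) = 7.52 × 6.8162/4.6167 = 11.1026 m/s

11.10 m/s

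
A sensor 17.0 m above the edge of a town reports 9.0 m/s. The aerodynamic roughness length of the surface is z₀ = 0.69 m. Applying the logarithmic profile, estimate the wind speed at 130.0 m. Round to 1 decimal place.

Log law: V(z) ∝ ln(z/z₀), so V₂/V₁ = ln(z₂/z₀) / ln(z₁/z₀).
ln(130.0/0.69) = 5.2386, ln(17.0/0.69) = 3.2043
V₂ = 9.0 × 5.2386/3.2043 = 9.0 × 1.6349 = 14.7139 m/s

14.7 m/s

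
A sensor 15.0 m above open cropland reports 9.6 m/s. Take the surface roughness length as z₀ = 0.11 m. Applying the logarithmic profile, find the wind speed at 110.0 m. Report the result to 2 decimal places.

13.49 m/s

Log law: V(z) ∝ ln(z/z₀), so V₂/V₁ = ln(z₂/z₀) / ln(z₁/z₀).
ln(110.0/0.11) = 6.9078, ln(15.0/0.11) = 4.9153
V₂ = 9.6 × 6.9078/4.9153 = 9.6 × 1.4054 = 13.4914 m/s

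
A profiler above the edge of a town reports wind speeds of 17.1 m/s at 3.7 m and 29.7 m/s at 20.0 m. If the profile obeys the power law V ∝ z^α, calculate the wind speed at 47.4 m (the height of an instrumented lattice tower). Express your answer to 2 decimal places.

39.39 m/s

First find α: α = ln(V₂/V₁)/ln(z₂/z₁) = ln(29.7/17.1)/ln(20.0/3.7) = 0.55207/1.68740 = 0.3272
Extrapolate from 20.0 m to 47.4 m: V₃ = 29.7 × (47.4/20.0)^0.3272 = 29.7 × 1.3262 = 39.3879 m/s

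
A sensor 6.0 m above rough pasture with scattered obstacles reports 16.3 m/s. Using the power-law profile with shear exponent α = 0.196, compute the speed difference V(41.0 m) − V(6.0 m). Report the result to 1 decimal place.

Power law: V₂ = V₁ · (z₂/z₁)^α = 16.3 × (6.8333)^0.196 = 23.7561 m/s
ΔV = 23.7561 − 16.3 = 7.4561 m/s

7.5 m/s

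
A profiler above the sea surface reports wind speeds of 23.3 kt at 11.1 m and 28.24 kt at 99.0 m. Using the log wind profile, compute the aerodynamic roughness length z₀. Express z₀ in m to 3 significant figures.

z₀ ≈ 0.000366 m

Log law: V(z) ∝ ln(z/z₀). With r = V₁/V₂ = 23.3/28.24 = 0.82507,
r · ln(z₂/z₀) = ln(z₁/z₀) ⇒ ln z₀ = (ln z₁ − r·ln z₂)/(1 − r)
ln z₀ = (2.40695 − 0.82507×4.59512) / 0.17493 = -7.9138
z₀ = exp(-7.9138) = 0.0003657 m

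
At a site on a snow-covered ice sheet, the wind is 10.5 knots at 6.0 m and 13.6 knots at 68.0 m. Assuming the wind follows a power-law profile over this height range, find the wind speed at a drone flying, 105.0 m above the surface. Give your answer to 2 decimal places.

14.24 knots

First find α: α = ln(V₂/V₁)/ln(z₂/z₁) = ln(13.6/10.5)/ln(68.0/6.0) = 0.25869/2.42775 = 0.1066
Extrapolate from 68.0 m to 105.0 m: V₃ = 13.6 × (105.0/68.0)^0.1066 = 13.6 × 1.0474 = 14.2444 knots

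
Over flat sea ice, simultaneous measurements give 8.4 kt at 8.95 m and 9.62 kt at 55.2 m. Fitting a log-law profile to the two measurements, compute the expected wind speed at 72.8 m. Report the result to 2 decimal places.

9.81 kt

Log law: V ∝ ln(z/z₀). From the pair, with r = V₁/V₂ = 0.87318,
ln z₀ = (ln z₁ − r·ln z₂)/(1 − r) = (2.1917 − 0.87318×4.0110)/0.12682 = -10.3347 → z₀ = 0.00003248 m
V₃ = V₁ · ln(z₃/z₀)/ln(z₁/z₀) = 8.4 × 14.6225/12.5264 = 9.8056 kt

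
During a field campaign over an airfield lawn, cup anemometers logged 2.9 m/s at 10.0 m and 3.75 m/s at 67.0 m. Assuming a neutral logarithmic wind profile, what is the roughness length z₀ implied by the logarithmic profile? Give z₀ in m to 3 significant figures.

Log law: V(z) ∝ ln(z/z₀). With r = V₁/V₂ = 2.9/3.75 = 0.77333,
r · ln(z₂/z₀) = ln(z₁/z₀) ⇒ ln z₀ = (ln z₁ − r·ln z₂)/(1 − r)
ln z₀ = (2.30259 − 0.77333×4.20469) / 0.22667 = -4.1870
z₀ = exp(-4.1870) = 0.01519 m

z₀ ≈ 0.0152 m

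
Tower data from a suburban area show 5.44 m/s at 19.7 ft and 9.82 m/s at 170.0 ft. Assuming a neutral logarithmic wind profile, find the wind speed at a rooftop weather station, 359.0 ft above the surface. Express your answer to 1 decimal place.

Log law: V ∝ ln(z/z₀). From the pair, with r = V₁/V₂ = 0.55397,
ln z₀ = (ln z₁ − r·ln z₂)/(1 − r) = (2.9806 − 0.55397×5.1358)/0.44603 = 0.3039 → z₀ = 1.355 ft
V₃ = V₁ · ln(z₃/z₀)/ln(z₁/z₀) = 5.44 × 5.5795/2.6768 = 11.3392 m/s

11.3 m/s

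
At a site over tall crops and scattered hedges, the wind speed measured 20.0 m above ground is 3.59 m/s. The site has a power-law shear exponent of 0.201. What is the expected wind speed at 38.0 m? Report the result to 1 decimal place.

Power-law profile: V₂ = V₁ · (z₂/z₁)^α
V₂ = 3.59 × (38.0/20.0)^0.201 = 3.59 × (1.9000)^0.201
    = 3.59 × 1.1377 = 4.0844 m/s

4.1 m/s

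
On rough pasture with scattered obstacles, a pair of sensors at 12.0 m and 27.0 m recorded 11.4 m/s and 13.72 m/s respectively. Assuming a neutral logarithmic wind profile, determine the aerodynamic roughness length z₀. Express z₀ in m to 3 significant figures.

z₀ ≈ 0.223 m

Log law: V(z) ∝ ln(z/z₀). With r = V₁/V₂ = 11.4/13.72 = 0.83090,
r · ln(z₂/z₀) = ln(z₁/z₀) ⇒ ln z₀ = (ln z₁ − r·ln z₂)/(1 − r)
ln z₀ = (2.48491 − 0.83090×3.29584) / 0.16910 = -1.4998
z₀ = exp(-1.4998) = 0.2232 m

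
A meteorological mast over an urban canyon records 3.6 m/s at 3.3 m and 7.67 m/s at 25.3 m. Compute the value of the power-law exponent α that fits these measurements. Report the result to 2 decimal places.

α ≈ 0.37

Power law: V₂/V₁ = (z₂/z₁)^α ⇒ α = ln(V₂/V₁) / ln(z₂/z₁)
α = ln(7.67/3.6) / ln(25.3/3.3) = ln(2.1306) / ln(7.6667)
  = 0.75638 / 2.03688 = 0.37134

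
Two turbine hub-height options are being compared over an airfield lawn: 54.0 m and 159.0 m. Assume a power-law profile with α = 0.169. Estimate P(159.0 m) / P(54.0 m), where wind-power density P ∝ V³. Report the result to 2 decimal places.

Speed ratio: V_B/V_A = (z_B/z_A)^α = (159.0/54.0)^0.169 = (2.9444)^0.169 = 1.20022
Power-density ratio: P_B/P_A = (V_B/V_A)³ = (1.20022)³ = 1.72896

1.73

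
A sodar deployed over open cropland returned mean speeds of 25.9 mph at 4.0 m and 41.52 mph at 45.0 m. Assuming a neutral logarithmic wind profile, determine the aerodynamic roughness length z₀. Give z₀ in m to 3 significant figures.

Log law: V(z) ∝ ln(z/z₀). With r = V₁/V₂ = 25.9/41.52 = 0.62380,
r · ln(z₂/z₀) = ln(z₁/z₀) ⇒ ln z₀ = (ln z₁ − r·ln z₂)/(1 − r)
ln z₀ = (1.38629 − 0.62380×3.80666) / 0.37620 = -2.6270
z₀ = exp(-2.6270) = 0.07230 m

z₀ ≈ 0.0723 m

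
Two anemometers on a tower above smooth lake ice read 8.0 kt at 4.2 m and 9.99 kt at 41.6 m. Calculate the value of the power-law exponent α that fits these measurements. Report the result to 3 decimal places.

α ≈ 0.097

Power law: V₂/V₁ = (z₂/z₁)^α ⇒ α = ln(V₂/V₁) / ln(z₂/z₁)
α = ln(9.99/8.0) / ln(41.6/4.2) = ln(1.2488) / ln(9.9048)
  = 0.22214 / 2.29302 = 0.09688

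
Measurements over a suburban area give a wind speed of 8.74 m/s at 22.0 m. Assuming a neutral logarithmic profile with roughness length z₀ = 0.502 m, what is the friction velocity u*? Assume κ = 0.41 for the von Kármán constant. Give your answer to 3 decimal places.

Log law: V(z) = (u*/κ) · ln(z/z₀) ⇒ u* = κ · V / ln(z/z₀)
u* = 0.41 × 8.74 / ln(22.0/0.502) = 0.41 × 8.74 / 3.7802
   = 3.5834 / 3.7802 = 0.9479 m/s

u* ≈ 0.948 m/s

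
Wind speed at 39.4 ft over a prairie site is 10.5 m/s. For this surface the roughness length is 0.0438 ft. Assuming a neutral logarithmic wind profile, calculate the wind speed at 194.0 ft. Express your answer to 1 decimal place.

13.0 m/s

Log law: V(z) ∝ ln(z/z₀), so V₂/V₁ = ln(z₂/z₀) / ln(z₁/z₀).
ln(194.0/0.0438) = 8.3960, ln(39.4/0.0438) = 6.8019
V₂ = 10.5 × 8.3960/6.8019 = 10.5 × 1.2344 = 12.9608 m/s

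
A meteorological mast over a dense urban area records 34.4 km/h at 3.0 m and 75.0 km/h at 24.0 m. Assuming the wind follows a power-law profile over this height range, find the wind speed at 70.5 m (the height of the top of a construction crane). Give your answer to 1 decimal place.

First find α: α = ln(V₂/V₁)/ln(z₂/z₁) = ln(75.0/34.4)/ln(24.0/3.0) = 0.77943/2.07944 = 0.3748
Extrapolate from 24.0 m to 70.5 m: V₃ = 75.0 × (70.5/24.0)^0.3748 = 75.0 × 1.4977 = 112.3239 km/h

112.3 km/h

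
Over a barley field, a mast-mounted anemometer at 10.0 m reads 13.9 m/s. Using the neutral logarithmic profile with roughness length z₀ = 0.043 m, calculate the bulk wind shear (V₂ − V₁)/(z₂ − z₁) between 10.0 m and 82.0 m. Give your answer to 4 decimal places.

Log law: V₂ = V₁ · ln(z₂/z₀)/ln(z₁/z₀) = 13.9 × 7.5533/5.4491 = 19.2674 m/s
ΔV/Δz = (19.2674 − 13.9)/(82.0 − 10.0) = 5.3674/72.0000 = 0.07455 m/s/m

0.0745 m/s/m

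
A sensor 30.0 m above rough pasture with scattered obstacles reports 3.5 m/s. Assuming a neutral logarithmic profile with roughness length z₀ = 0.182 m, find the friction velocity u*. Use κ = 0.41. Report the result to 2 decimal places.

u* ≈ 0.28 m/s

Log law: V(z) = (u*/κ) · ln(z/z₀) ⇒ u* = κ · V / ln(z/z₀)
u* = 0.41 × 3.5 / ln(30.0/0.182) = 0.41 × 3.5 / 5.1049
   = 1.4350 / 5.1049 = 0.2811 m/s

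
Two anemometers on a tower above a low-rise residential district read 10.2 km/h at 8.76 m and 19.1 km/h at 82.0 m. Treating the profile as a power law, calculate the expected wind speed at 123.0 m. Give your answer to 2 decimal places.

First find α: α = ln(V₂/V₁)/ln(z₂/z₁) = ln(19.1/10.2)/ln(82.0/8.76) = 0.62730/2.23652 = 0.2805
Extrapolate from 82.0 m to 123.0 m: V₃ = 19.1 × (123.0/82.0)^0.2805 = 19.1 × 1.1204 = 21.4005 km/h

21.40 km/h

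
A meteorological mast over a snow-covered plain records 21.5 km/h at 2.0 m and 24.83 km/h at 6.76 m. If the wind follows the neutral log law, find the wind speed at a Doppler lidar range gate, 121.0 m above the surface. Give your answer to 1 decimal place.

32.7 km/h

Log law: V ∝ ln(z/z₀). From the pair, with r = V₁/V₂ = 0.86589,
ln z₀ = (ln z₁ − r·ln z₂)/(1 − r) = (0.6931 − 0.86589×1.9110)/0.13411 = -7.1700 → z₀ = 0.0007693 m
V₃ = V₁ · ln(z₃/z₀)/ln(z₁/z₀) = 21.5 × 11.9658/7.8632 = 32.7177 km/h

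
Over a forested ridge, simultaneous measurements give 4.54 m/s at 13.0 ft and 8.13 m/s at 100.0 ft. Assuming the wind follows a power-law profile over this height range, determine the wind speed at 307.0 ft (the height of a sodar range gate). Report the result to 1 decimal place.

11.2 m/s

First find α: α = ln(V₂/V₁)/ln(z₂/z₁) = ln(8.13/4.54)/ln(100.0/13.0) = 0.58263/2.04022 = 0.2856
Extrapolate from 100.0 ft to 307.0 ft: V₃ = 8.13 × (307.0/100.0)^0.2856 = 8.13 × 1.3776 = 11.1997 m/s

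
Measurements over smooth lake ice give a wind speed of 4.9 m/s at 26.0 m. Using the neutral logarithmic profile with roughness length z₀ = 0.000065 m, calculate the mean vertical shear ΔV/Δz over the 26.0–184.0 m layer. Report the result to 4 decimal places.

Log law: V₂ = V₁ · ln(z₂/z₀)/ln(z₁/z₀) = 4.9 × 14.8561/12.8992 = 5.6433 m/s
ΔV/Δz = (5.6433 − 4.9)/(184.0 − 26.0) = 0.7433/158.0000 = 0.00470 m/s/m

0.0047 m/s/m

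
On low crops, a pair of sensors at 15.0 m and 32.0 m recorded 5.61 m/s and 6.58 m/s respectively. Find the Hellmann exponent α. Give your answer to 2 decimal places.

Power law: V₂/V₁ = (z₂/z₁)^α ⇒ α = ln(V₂/V₁) / ln(z₂/z₁)
α = ln(6.58/5.61) / ln(32.0/15.0) = ln(1.1729) / ln(2.1333)
  = 0.15948 / 0.75769 = 0.21049

α ≈ 0.21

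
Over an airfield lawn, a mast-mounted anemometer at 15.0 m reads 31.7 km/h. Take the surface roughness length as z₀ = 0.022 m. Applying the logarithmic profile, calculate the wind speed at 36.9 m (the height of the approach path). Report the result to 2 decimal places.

Log law: V(z) ∝ ln(z/z₀), so V₂/V₁ = ln(z₂/z₀) / ln(z₁/z₀).
ln(36.9/0.022) = 7.4249, ln(15.0/0.022) = 6.5248
V₂ = 31.7 × 7.4249/6.5248 = 31.7 × 1.1380 = 36.0734 km/h

36.07 km/h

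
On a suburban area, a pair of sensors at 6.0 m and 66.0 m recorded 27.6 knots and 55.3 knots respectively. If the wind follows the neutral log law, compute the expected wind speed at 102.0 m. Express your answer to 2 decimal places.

Log law: V ∝ ln(z/z₀). From the pair, with r = V₁/V₂ = 0.49910,
ln z₀ = (ln z₁ − r·ln z₂)/(1 − r) = (1.7918 − 0.49910×4.1897)/0.50090 = -0.5975 → z₀ = 0.5502 m
V₃ = V₁ · ln(z₃/z₀)/ln(z₁/z₀) = 27.6 × 5.2225/2.3892 = 60.3287 knots

60.33 knots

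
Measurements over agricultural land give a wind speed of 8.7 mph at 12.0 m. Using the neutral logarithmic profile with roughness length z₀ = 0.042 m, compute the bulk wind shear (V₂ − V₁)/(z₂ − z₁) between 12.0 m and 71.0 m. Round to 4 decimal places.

Log law: V₂ = V₁ · ln(z₂/z₀)/ln(z₁/z₀) = 8.7 × 7.4328/5.6550 = 11.4350 mph
ΔV/Δz = (11.4350 − 8.7)/(71.0 − 12.0) = 2.7350/59.0000 = 0.04636 mph/m

0.0464 mph/m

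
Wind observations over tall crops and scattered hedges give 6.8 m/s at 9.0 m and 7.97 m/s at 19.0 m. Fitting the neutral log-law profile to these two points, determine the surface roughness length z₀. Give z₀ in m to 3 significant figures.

z₀ ≈ 0.117 m

Log law: V(z) ∝ ln(z/z₀). With r = V₁/V₂ = 6.8/7.97 = 0.85320,
r · ln(z₂/z₀) = ln(z₁/z₀) ⇒ ln z₀ = (ln z₁ − r·ln z₂)/(1 − r)
ln z₀ = (2.19722 − 0.85320×2.94444) / 0.14680 = -2.1456
z₀ = exp(-2.1456) = 0.1170 m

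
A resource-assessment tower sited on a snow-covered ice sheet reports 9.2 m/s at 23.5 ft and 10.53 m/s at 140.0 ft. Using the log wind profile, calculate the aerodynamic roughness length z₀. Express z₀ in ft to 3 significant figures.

Log law: V(z) ∝ ln(z/z₀). With r = V₁/V₂ = 9.2/10.53 = 0.87369,
r · ln(z₂/z₀) = ln(z₁/z₀) ⇒ ln z₀ = (ln z₁ − r·ln z₂)/(1 − r)
ln z₀ = (3.15700 − 0.87369×4.94164) / 0.12631 = -9.1879
z₀ = exp(-9.1879) = 0.0001023 ft

z₀ ≈ 0.000102 ft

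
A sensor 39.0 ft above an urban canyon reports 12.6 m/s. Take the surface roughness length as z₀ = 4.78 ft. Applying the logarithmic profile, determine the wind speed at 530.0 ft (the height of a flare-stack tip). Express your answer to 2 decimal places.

Log law: V(z) ∝ ln(z/z₀), so V₂/V₁ = ln(z₂/z₀) / ln(z₁/z₀).
ln(530.0/4.78) = 4.7084, ln(39.0/4.78) = 2.0991
V₂ = 12.6 × 4.7084/2.0991 = 12.6 × 2.2431 = 28.2624 m/s

28.26 m/s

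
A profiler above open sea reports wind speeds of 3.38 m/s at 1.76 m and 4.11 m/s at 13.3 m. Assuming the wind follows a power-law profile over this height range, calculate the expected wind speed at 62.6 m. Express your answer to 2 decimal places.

4.77 m/s

First find α: α = ln(V₂/V₁)/ln(z₂/z₁) = ln(4.11/3.38)/ln(13.3/1.76) = 0.19555/2.02245 = 0.0967
Extrapolate from 13.3 m to 62.6 m: V₃ = 4.11 × (62.6/13.3)^0.0967 = 4.11 × 1.1616 = 4.7740 m/s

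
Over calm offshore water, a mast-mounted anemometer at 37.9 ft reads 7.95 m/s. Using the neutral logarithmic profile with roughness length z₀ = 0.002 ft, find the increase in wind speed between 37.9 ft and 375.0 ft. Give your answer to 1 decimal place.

Log law: V₂ = V₁ · ln(z₂/z₀)/ln(z₁/z₀) = 7.95 × 12.1415/9.8496 = 9.8000 m/s
ΔV = 9.8000 − 7.95 = 1.8500 m/s

1.8 m/s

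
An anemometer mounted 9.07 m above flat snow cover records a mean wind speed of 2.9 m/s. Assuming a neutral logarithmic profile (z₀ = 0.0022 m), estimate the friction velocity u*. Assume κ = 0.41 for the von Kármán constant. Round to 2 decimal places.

Log law: V(z) = (u*/κ) · ln(z/z₀) ⇒ u* = κ · V / ln(z/z₀)
u* = 0.41 × 2.9 / ln(9.07/0.0022) = 0.41 × 2.9 / 8.3243
   = 1.1890 / 8.3243 = 0.1428 m/s

u* ≈ 0.14 m/s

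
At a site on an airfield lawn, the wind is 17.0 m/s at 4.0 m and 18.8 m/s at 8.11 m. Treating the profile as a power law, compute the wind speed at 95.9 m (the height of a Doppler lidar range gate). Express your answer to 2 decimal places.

First find α: α = ln(V₂/V₁)/ln(z₂/z₁) = ln(18.8/17.0)/ln(8.11/4.0) = 0.10064/0.70680 = 0.1424
Extrapolate from 8.11 m to 95.9 m: V₃ = 18.8 × (95.9/8.11)^0.1424 = 18.8 × 1.4215 = 26.7249 m/s

26.72 m/s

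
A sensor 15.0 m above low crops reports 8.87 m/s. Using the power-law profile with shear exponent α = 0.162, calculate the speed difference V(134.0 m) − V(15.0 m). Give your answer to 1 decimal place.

3.8 m/s

Power law: V₂ = V₁ · (z₂/z₁)^α = 8.87 × (8.9333)^0.162 = 12.6470 m/s
ΔV = 12.6470 − 8.87 = 3.7770 m/s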